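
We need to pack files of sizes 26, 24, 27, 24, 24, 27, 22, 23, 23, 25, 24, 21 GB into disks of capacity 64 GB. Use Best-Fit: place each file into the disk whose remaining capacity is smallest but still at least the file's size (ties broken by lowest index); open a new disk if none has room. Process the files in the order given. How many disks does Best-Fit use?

26 GB → disk 1 (remaining 38 GB)
24 GB → disk 1 (remaining 14 GB)
27 GB → disk 2 (remaining 37 GB)
24 GB → disk 2 (remaining 13 GB)
24 GB → disk 3 (remaining 40 GB)
27 GB → disk 3 (remaining 13 GB)
22 GB → disk 4 (remaining 42 GB)
23 GB → disk 4 (remaining 19 GB)
23 GB → disk 5 (remaining 41 GB)
25 GB → disk 5 (remaining 16 GB)
24 GB → disk 6 (remaining 40 GB)
21 GB → disk 6 (remaining 19 GB)
Final disks: [26,24] [27,24] [24,27] [22,23] [23,25] [24,21].

6 disks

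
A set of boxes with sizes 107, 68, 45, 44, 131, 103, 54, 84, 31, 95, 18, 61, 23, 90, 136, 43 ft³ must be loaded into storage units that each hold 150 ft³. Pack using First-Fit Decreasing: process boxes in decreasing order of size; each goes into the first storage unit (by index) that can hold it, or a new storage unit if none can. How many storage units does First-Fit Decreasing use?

8 storage units

Sorted descending: 136, 131, 107, 103, 95, 90, 84, 68, 61, 54, 45, 44, 43, 31, 23, 18.
Put 136 ft³ in storage unit 1; 14 ft³ remain.
Put 131 ft³ in storage unit 2; 19 ft³ remain.
Put 107 ft³ in storage unit 3; 43 ft³ remain.
Put 103 ft³ in storage unit 4; 47 ft³ remain.
Put 95 ft³ in storage unit 5; 55 ft³ remain.
Put 90 ft³ in storage unit 6; 60 ft³ remain.
Put 84 ft³ in storage unit 7; 66 ft³ remain.
Put 68 ft³ in storage unit 8; 82 ft³ remain.
Put 61 ft³ in storage unit 7; 5 ft³ remain.
Put 54 ft³ in storage unit 5; 1 ft³ remain.
Put 45 ft³ in storage unit 4; 2 ft³ remain.
Put 44 ft³ in storage unit 6; 16 ft³ remain.
Put 43 ft³ in storage unit 3; 0 ft³ remain.
Put 31 ft³ in storage unit 8; 51 ft³ remain.
Put 23 ft³ in storage unit 8; 28 ft³ remain.
Put 18 ft³ in storage unit 2; 1 ft³ remain.
Final storage units: [136] [131,18] [107,43] [103,45] [95,54] [90,44] [84,61] [68,31,23].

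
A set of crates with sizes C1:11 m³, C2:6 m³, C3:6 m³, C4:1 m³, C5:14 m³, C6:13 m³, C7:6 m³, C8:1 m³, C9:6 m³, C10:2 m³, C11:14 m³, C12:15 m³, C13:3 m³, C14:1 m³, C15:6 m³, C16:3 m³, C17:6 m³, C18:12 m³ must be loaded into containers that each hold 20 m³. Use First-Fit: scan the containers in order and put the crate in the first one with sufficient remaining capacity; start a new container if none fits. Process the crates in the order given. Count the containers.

7

Put C1 (11 m³) in container 1; 9 m³ remain.
Put C2 (6 m³) in container 1; 3 m³ remain.
Put C3 (6 m³) in container 2; 14 m³ remain.
Put C4 (1 m³) in container 1; 2 m³ remain.
Put C5 (14 m³) in container 2; 0 m³ remain.
Put C6 (13 m³) in container 3; 7 m³ remain.
Put C7 (6 m³) in container 3; 1 m³ remain.
Put C8 (1 m³) in container 1; 1 m³ remain.
Put C9 (6 m³) in container 4; 14 m³ remain.
Put C10 (2 m³) in container 4; 12 m³ remain.
Put C11 (14 m³) in container 5; 6 m³ remain.
Put C12 (15 m³) in container 6; 5 m³ remain.
Put C13 (3 m³) in container 4; 9 m³ remain.
Put C14 (1 m³) in container 1; 0 m³ remain.
Put C15 (6 m³) in container 4; 3 m³ remain.
Put C16 (3 m³) in container 4; 0 m³ remain.
Put C17 (6 m³) in container 5; 0 m³ remain.
Put C18 (12 m³) in container 7; 8 m³ remain.
Final containers: [11,6,1,1,1] [6,14] [13,6] [6,2,3,6,3] [14,6] [15] [12].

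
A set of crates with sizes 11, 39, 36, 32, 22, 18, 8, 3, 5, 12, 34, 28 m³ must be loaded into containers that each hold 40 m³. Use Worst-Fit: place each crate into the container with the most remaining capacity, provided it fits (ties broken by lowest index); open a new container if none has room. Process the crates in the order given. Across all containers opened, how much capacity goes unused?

11 m³ → container 1 (remaining 29 m³)
39 m³ → container 2 (remaining 1 m³)
36 m³ → container 3 (remaining 4 m³)
32 m³ → container 4 (remaining 8 m³)
22 m³ → container 1 (remaining 7 m³)
18 m³ → container 5 (remaining 22 m³)
8 m³ → container 5 (remaining 14 m³)
3 m³ → container 5 (remaining 11 m³)
5 m³ → container 5 (remaining 6 m³)
12 m³ → container 6 (remaining 28 m³)
34 m³ → container 7 (remaining 6 m³)
28 m³ → container 6 (remaining 0 m³)
7 containers × 40 m³ = 280 m³; used 248 m³; unused 32 m³.

32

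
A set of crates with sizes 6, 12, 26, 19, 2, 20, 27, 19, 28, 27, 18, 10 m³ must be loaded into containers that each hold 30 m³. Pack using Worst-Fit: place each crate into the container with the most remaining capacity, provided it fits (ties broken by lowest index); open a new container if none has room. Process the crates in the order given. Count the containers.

Put 6 m³ in container 1; 24 m³ remain.
Put 12 m³ in container 1; 12 m³ remain.
Put 26 m³ in container 2; 4 m³ remain.
Put 19 m³ in container 3; 11 m³ remain.
Put 2 m³ in container 1; 10 m³ remain.
Put 20 m³ in container 4; 10 m³ remain.
Put 27 m³ in container 5; 3 m³ remain.
Put 19 m³ in container 6; 11 m³ remain.
Put 28 m³ in container 7; 2 m³ remain.
Put 27 m³ in container 8; 3 m³ remain.
Put 18 m³ in container 9; 12 m³ remain.
Put 10 m³ in container 9; 2 m³ remain.
Final containers: [6,12,2] [26] [19] [20] [27] [19] [28] [27] [18,10].

9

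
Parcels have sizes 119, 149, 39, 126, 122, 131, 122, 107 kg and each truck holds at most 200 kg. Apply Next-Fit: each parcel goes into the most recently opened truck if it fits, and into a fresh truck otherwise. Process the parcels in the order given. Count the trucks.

truck 1: place 119 kg, 81 kg left
truck 2: place 149 kg, 51 kg left
truck 2: place 39 kg, 12 kg left
truck 3: place 126 kg, 74 kg left
truck 4: place 122 kg, 78 kg left
truck 5: place 131 kg, 69 kg left
truck 6: place 122 kg, 78 kg left
truck 7: place 107 kg, 93 kg left

7 trucks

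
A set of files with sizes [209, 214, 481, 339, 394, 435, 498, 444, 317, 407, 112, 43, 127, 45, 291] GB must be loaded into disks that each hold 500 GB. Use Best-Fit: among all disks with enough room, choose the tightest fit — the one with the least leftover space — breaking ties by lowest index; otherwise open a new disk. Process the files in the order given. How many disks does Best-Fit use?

10 disks

disk 1: place 209 GB, 291 GB left
disk 1: place 214 GB, 77 GB left
disk 2: place 481 GB, 19 GB left
disk 3: place 339 GB, 161 GB left
disk 4: place 394 GB, 106 GB left
disk 5: place 435 GB, 65 GB left
disk 6: place 498 GB, 2 GB left
disk 7: place 444 GB, 56 GB left
disk 8: place 317 GB, 183 GB left
disk 9: place 407 GB, 93 GB left
disk 3: place 112 GB, 49 GB left
disk 3: place 43 GB, 6 GB left
disk 8: place 127 GB, 56 GB left
disk 7: place 45 GB, 11 GB left
disk 10: place 291 GB, 209 GB left
Final disks: [209,214] [481] [339,112,43] [394] [435] [498] [444,45] [317,127] [407] [291].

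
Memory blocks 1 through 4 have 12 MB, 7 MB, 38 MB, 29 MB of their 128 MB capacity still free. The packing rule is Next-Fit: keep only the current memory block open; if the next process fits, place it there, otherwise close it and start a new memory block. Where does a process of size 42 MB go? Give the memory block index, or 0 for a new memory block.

Next-Fit only looks at memory block 4, which has 29 MB free.
42 MB does not fit, so a new memory block is opened.

0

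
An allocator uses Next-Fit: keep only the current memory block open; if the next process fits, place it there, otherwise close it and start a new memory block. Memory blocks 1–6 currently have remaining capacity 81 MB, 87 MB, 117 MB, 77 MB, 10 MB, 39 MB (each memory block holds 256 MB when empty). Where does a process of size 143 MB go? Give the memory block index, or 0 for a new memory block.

0

Next-Fit only looks at memory block 6, which has 39 MB free.
143 MB does not fit, so a new memory block is opened.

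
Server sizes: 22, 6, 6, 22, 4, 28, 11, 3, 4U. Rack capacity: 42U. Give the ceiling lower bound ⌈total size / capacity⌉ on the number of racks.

Total size = 22 + 6 + 6 + 22 + 4 + 28 + 11 + 3 + 4 = 106U.
⌈106 / 42⌉ = 3.

3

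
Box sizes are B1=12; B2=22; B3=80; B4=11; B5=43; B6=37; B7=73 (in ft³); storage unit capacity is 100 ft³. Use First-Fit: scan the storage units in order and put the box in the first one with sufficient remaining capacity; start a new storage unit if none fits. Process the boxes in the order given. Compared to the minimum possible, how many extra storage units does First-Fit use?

First-Fit: [12,22,11,43] [80] [37] [73] → 4 storage units.
Total size 278 ft³; any packing needs at least ⌈278/100⌉ = 3 storage units.
An optimal packing achieves that bound: [80,12] [73,22] [43,37,11] → 3 storage units.
Excess: 4 − 3 = 1.

1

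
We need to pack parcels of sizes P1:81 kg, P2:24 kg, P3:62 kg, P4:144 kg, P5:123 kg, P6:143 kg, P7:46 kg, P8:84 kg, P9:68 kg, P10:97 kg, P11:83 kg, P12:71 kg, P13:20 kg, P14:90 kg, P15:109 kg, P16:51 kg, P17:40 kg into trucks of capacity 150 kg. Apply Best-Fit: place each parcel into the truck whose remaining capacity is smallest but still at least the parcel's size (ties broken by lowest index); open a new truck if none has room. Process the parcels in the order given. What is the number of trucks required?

11 trucks

truck 1: place P1 (81 kg), 69 kg left
truck 1: place P2 (24 kg), 45 kg left
truck 2: place P3 (62 kg), 88 kg left
truck 3: place P4 (144 kg), 6 kg left
truck 4: place P5 (123 kg), 27 kg left
truck 5: place P6 (143 kg), 7 kg left
truck 2: place P7 (46 kg), 42 kg left
truck 6: place P8 (84 kg), 66 kg left
truck 7: place P9 (68 kg), 82 kg left
truck 8: place P10 (97 kg), 53 kg left
truck 9: place P11 (83 kg), 67 kg left
truck 7: place P12 (71 kg), 11 kg left
truck 4: place P13 (20 kg), 7 kg left
truck 10: place P14 (90 kg), 60 kg left
truck 11: place P15 (109 kg), 41 kg left
truck 8: place P16 (51 kg), 2 kg left
truck 11: place P17 (40 kg), 1 kg left
Final trucks: [81,24] [62,46] [144] [123,20] [143] [84] [68,71] [97,51] [83] [90] [109,40].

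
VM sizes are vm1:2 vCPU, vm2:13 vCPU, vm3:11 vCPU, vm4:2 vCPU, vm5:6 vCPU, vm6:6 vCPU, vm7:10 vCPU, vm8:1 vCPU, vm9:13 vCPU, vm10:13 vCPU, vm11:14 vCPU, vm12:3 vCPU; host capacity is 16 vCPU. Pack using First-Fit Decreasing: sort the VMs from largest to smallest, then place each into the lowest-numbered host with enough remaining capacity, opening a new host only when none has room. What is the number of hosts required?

Sorted descending: 14, 13, 13, 13, 11, 10, 6, 6, 3, 2, 2, 1.
Put 14 vCPU in host 1; 2 vCPU remain.
Put 13 vCPU in host 2; 3 vCPU remain.
Put 13 vCPU in host 3; 3 vCPU remain.
Put 13 vCPU in host 4; 3 vCPU remain.
Put 11 vCPU in host 5; 5 vCPU remain.
Put 10 vCPU in host 6; 6 vCPU remain.
Put 6 vCPU in host 6; 0 vCPU remain.
Put 6 vCPU in host 7; 10 vCPU remain.
Put 3 vCPU in host 2; 0 vCPU remain.
Put 2 vCPU in host 1; 0 vCPU remain.
Put 2 vCPU in host 3; 1 vCPU remain.
Put 1 vCPU in host 3; 0 vCPU remain.
Final hosts: [14,2] [13,3] [13,2,1] [13] [11] [10,6] [6].

7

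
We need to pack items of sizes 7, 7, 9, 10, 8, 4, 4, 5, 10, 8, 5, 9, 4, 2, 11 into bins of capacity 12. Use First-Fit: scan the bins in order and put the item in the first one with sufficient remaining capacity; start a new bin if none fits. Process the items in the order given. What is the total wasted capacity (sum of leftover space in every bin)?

7 → bin 1 (remaining 5)
7 → bin 2 (remaining 5)
9 → bin 3 (remaining 3)
10 → bin 4 (remaining 2)
8 → bin 5 (remaining 4)
4 → bin 1 (remaining 1)
4 → bin 2 (remaining 1)
5 → bin 6 (remaining 7)
10 → bin 7 (remaining 2)
8 → bin 8 (remaining 4)
5 → bin 6 (remaining 2)
9 → bin 9 (remaining 3)
4 → bin 5 (remaining 0)
2 → bin 3 (remaining 1)
11 → bin 10 (remaining 1)
10 bins × 12 = 120; used 103; unused 17.

17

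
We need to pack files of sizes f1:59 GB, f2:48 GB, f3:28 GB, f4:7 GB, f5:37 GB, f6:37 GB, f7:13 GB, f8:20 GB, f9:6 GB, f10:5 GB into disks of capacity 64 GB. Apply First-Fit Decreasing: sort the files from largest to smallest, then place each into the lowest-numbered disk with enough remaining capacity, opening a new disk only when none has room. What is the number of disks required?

5

Sorted descending: 59, 48, 37, 37, 28, 20, 13, 7, 6, 5.
disk 1: place 59 GB, 5 GB left
disk 2: place 48 GB, 16 GB left
disk 3: place 37 GB, 27 GB left
disk 4: place 37 GB, 27 GB left
disk 5: place 28 GB, 36 GB left
disk 3: place 20 GB, 7 GB left
disk 2: place 13 GB, 3 GB left
disk 3: place 7 GB, 0 GB left
disk 4: place 6 GB, 21 GB left
disk 1: place 5 GB, 0 GB left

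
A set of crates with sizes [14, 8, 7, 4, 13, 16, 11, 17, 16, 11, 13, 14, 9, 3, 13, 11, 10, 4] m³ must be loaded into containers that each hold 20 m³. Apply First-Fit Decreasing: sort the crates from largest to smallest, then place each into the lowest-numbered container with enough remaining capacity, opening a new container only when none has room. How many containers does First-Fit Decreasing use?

Sorted descending: 17, 16, 16, 14, 14, 13, 13, 13, 11, 11, 11, 10, 9, 8, 7, 4, 4, 3.
container 1: place 17 m³, 3 m³ left
container 2: place 16 m³, 4 m³ left
container 3: place 16 m³, 4 m³ left
container 4: place 14 m³, 6 m³ left
container 5: place 14 m³, 6 m³ left
container 6: place 13 m³, 7 m³ left
container 7: place 13 m³, 7 m³ left
container 8: place 13 m³, 7 m³ left
container 9: place 11 m³, 9 m³ left
container 10: place 11 m³, 9 m³ left
container 11: place 11 m³, 9 m³ left
container 12: place 10 m³, 10 m³ left
container 9: place 9 m³, 0 m³ left
container 10: place 8 m³, 1 m³ left
container 6: place 7 m³, 0 m³ left
container 2: place 4 m³, 0 m³ left
container 3: place 4 m³, 0 m³ left
container 1: place 3 m³, 0 m³ left

12 containers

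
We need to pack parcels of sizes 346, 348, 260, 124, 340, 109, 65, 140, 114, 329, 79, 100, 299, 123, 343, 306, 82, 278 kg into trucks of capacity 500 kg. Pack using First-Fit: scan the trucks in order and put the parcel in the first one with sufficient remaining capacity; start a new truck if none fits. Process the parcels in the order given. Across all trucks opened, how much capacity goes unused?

346 kg → truck 1 (remaining 154 kg)
348 kg → truck 2 (remaining 152 kg)
260 kg → truck 3 (remaining 240 kg)
124 kg → truck 1 (remaining 30 kg)
340 kg → truck 4 (remaining 160 kg)
109 kg → truck 2 (remaining 43 kg)
65 kg → truck 3 (remaining 175 kg)
140 kg → truck 3 (remaining 35 kg)
114 kg → truck 4 (remaining 46 kg)
329 kg → truck 5 (remaining 171 kg)
79 kg → truck 5 (remaining 92 kg)
100 kg → truck 6 (remaining 400 kg)
299 kg → truck 6 (remaining 101 kg)
123 kg → truck 7 (remaining 377 kg)
343 kg → truck 7 (remaining 34 kg)
306 kg → truck 8 (remaining 194 kg)
82 kg → truck 5 (remaining 10 kg)
278 kg → truck 9 (remaining 222 kg)
9 trucks × 500 kg = 4500 kg; used 3785 kg; unused 715 kg.

715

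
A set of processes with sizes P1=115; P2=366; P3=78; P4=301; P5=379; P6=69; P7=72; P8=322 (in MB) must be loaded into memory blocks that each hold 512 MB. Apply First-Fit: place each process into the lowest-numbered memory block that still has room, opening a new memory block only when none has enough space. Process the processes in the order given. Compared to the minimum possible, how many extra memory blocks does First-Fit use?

First-Fit: [115,366] [78,301,69] [379,72] [322] → 4 memory blocks.
Total size 1702 MB; any packing needs at least ⌈1702/512⌉ = 4 memory blocks.
So 4 is already optimal.

0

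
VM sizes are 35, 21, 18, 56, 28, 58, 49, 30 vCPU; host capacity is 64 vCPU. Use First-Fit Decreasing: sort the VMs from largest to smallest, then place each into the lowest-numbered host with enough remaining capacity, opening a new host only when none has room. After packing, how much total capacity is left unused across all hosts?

Sorted descending: 58, 56, 49, 35, 30, 28, 21, 18.
58 vCPU → host 1 (remaining 6 vCPU)
56 vCPU → host 2 (remaining 8 vCPU)
49 vCPU → host 3 (remaining 15 vCPU)
35 vCPU → host 4 (remaining 29 vCPU)
30 vCPU → host 5 (remaining 34 vCPU)
28 vCPU → host 4 (remaining 1 vCPU)
21 vCPU → host 5 (remaining 13 vCPU)
18 vCPU → host 6 (remaining 46 vCPU)
6 hosts × 64 vCPU = 384 vCPU; used 295 vCPU; unused 89 vCPU.

89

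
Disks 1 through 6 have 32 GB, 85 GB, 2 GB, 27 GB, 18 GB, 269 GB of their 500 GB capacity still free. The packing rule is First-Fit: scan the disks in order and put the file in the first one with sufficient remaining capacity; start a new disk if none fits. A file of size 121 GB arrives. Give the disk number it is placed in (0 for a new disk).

Disks with room: disk 6 (269 GB).
The first with room is disk 6.

6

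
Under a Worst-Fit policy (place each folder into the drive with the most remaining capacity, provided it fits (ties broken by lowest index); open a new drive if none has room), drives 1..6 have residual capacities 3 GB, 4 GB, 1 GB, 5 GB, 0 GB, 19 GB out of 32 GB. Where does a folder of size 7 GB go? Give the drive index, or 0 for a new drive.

6

Drives with room: drive 6 (19 GB).
Most room is drive 6 with 19 GB free.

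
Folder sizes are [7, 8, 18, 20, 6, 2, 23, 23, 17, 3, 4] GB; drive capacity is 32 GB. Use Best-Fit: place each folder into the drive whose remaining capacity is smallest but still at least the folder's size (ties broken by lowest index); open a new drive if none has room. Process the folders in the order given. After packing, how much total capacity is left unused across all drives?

Put 7 GB in drive 1; 25 GB remain.
Put 8 GB in drive 1; 17 GB remain.
Put 18 GB in drive 2; 14 GB remain.
Put 20 GB in drive 3; 12 GB remain.
Put 6 GB in drive 3; 6 GB remain.
Put 2 GB in drive 3; 4 GB remain.
Put 23 GB in drive 4; 9 GB remain.
Put 23 GB in drive 5; 9 GB remain.
Put 17 GB in drive 1; 0 GB remain.
Put 3 GB in drive 3; 1 GB remain.
Put 4 GB in drive 4; 5 GB remain.
5 drives × 32 GB = 160 GB; used 131 GB; unused 29 GB.

29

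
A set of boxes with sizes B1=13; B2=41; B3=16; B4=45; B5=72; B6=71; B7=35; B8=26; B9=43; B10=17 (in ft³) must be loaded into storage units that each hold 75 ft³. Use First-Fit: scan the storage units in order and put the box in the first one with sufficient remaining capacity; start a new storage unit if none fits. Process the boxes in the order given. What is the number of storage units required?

6

storage unit 1: place B1 (13 ft³), 62 ft³ left
storage unit 1: place B2 (41 ft³), 21 ft³ left
storage unit 1: place B3 (16 ft³), 5 ft³ left
storage unit 2: place B4 (45 ft³), 30 ft³ left
storage unit 3: place B5 (72 ft³), 3 ft³ left
storage unit 4: place B6 (71 ft³), 4 ft³ left
storage unit 5: place B7 (35 ft³), 40 ft³ left
storage unit 2: place B8 (26 ft³), 4 ft³ left
storage unit 6: place B9 (43 ft³), 32 ft³ left
storage unit 5: place B10 (17 ft³), 23 ft³ left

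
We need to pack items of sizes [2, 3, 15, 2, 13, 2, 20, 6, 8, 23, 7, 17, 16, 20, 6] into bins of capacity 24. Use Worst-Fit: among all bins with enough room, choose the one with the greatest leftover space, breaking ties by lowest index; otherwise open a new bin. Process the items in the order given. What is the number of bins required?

8 bins

bin 1: place 2, 22 left
bin 1: place 3, 19 left
bin 1: place 15, 4 left
bin 1: place 2, 2 left
bin 2: place 13, 11 left
bin 2: place 2, 9 left
bin 3: place 20, 4 left
bin 2: place 6, 3 left
bin 4: place 8, 16 left
bin 5: place 23, 1 left
bin 4: place 7, 9 left
bin 6: place 17, 7 left
bin 7: place 16, 8 left
bin 8: place 20, 4 left
bin 4: place 6, 3 left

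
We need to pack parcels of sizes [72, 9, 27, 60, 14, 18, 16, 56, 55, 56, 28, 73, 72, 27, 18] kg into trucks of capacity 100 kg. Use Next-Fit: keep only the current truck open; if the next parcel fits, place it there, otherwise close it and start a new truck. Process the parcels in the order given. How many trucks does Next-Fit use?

9

Put 72 kg in truck 1; 28 kg remain.
Put 9 kg in truck 1; 19 kg remain.
Put 27 kg in truck 2; 73 kg remain.
Put 60 kg in truck 2; 13 kg remain.
Put 14 kg in truck 3; 86 kg remain.
Put 18 kg in truck 3; 68 kg remain.
Put 16 kg in truck 3; 52 kg remain.
Put 56 kg in truck 4; 44 kg remain.
Put 55 kg in truck 5; 45 kg remain.
Put 56 kg in truck 6; 44 kg remain.
Put 28 kg in truck 6; 16 kg remain.
Put 73 kg in truck 7; 27 kg remain.
Put 72 kg in truck 8; 28 kg remain.
Put 27 kg in truck 8; 1 kg remain.
Put 18 kg in truck 9; 82 kg remain.
Final trucks: [72,9] [27,60] [14,18,16] [56] [55] [56,28] [73] [72,27] [18].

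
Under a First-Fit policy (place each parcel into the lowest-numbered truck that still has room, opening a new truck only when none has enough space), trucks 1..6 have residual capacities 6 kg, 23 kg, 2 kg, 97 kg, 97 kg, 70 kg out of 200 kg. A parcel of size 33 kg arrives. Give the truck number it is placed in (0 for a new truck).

Trucks with room: truck 4 (97 kg), truck 5 (97 kg), truck 6 (70 kg).
The first with room is truck 4.

4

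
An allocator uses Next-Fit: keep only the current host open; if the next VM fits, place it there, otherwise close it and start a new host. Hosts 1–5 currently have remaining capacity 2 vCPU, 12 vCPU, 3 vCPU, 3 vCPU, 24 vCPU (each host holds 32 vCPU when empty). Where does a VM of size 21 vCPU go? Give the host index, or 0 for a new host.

Next-Fit only looks at host 5, which has 24 vCPU free.
21 vCPU fits there.

5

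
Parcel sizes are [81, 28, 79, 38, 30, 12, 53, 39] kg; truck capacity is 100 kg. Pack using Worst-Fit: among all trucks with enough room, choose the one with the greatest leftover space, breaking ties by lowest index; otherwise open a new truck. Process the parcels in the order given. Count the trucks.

81 kg → truck 1 (remaining 19 kg)
28 kg → truck 2 (remaining 72 kg)
79 kg → truck 3 (remaining 21 kg)
38 kg → truck 2 (remaining 34 kg)
30 kg → truck 2 (remaining 4 kg)
12 kg → truck 3 (remaining 9 kg)
53 kg → truck 4 (remaining 47 kg)
39 kg → truck 4 (remaining 8 kg)
Final trucks: [81] [28,38,30] [79,12] [53,39].

4 trucks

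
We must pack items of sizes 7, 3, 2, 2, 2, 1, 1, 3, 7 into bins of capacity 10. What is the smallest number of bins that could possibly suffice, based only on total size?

Total size = 7 + 3 + 2 + 2 + 2 + 1 + 1 + 3 + 7 = 28.
⌈28 / 10⌉ = 3.

3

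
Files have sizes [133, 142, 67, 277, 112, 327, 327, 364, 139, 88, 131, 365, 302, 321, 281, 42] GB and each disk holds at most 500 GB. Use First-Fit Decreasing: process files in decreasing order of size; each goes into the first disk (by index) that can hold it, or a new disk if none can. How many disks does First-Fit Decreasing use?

8 disks

Sorted descending: 365, 364, 327, 327, 321, 302, 281, 277, 142, 139, 133, 131, 112, 88, 67, 42.
Put 365 GB in disk 1; 135 GB remain.
Put 364 GB in disk 2; 136 GB remain.
Put 327 GB in disk 3; 173 GB remain.
Put 327 GB in disk 4; 173 GB remain.
Put 321 GB in disk 5; 179 GB remain.
Put 302 GB in disk 6; 198 GB remain.
Put 281 GB in disk 7; 219 GB remain.
Put 277 GB in disk 8; 223 GB remain.
Put 142 GB in disk 3; 31 GB remain.
Put 139 GB in disk 4; 34 GB remain.
Put 133 GB in disk 1; 2 GB remain.
Put 131 GB in disk 2; 5 GB remain.
Put 112 GB in disk 5; 67 GB remain.
Put 88 GB in disk 6; 110 GB remain.
Put 67 GB in disk 5; 0 GB remain.
Put 42 GB in disk 6; 68 GB remain.
Final disks: [365,133] [364,131] [327,142] [327,139] [321,112,67] [302,88,42] [281] [277].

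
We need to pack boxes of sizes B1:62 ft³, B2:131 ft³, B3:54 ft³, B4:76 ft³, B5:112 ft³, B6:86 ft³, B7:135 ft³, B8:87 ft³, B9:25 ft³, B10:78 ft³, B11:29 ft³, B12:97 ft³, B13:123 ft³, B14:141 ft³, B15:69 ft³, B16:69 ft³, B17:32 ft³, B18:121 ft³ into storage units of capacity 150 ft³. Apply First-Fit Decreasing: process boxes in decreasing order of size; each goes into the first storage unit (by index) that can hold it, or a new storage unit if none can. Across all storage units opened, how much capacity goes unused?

123

Sorted descending: 141, 135, 131, 123, 121, 112, 97, 87, 86, 78, 76, 69, 69, 62, 54, 32, 29, 25.
Put 141 ft³ in storage unit 1; 9 ft³ remain.
Put 135 ft³ in storage unit 2; 15 ft³ remain.
Put 131 ft³ in storage unit 3; 19 ft³ remain.
Put 123 ft³ in storage unit 4; 27 ft³ remain.
Put 121 ft³ in storage unit 5; 29 ft³ remain.
Put 112 ft³ in storage unit 6; 38 ft³ remain.
Put 97 ft³ in storage unit 7; 53 ft³ remain.
Put 87 ft³ in storage unit 8; 63 ft³ remain.
Put 86 ft³ in storage unit 9; 64 ft³ remain.
Put 78 ft³ in storage unit 10; 72 ft³ remain.
Put 76 ft³ in storage unit 11; 74 ft³ remain.
Put 69 ft³ in storage unit 10; 3 ft³ remain.
Put 69 ft³ in storage unit 11; 5 ft³ remain.
Put 62 ft³ in storage unit 8; 1 ft³ remain.
Put 54 ft³ in storage unit 9; 10 ft³ remain.
Put 32 ft³ in storage unit 6; 6 ft³ remain.
Put 29 ft³ in storage unit 5; 0 ft³ remain.
Put 25 ft³ in storage unit 4; 2 ft³ remain.
11 storage units × 150 ft³ = 1650 ft³; used 1527 ft³; unused 123 ft³.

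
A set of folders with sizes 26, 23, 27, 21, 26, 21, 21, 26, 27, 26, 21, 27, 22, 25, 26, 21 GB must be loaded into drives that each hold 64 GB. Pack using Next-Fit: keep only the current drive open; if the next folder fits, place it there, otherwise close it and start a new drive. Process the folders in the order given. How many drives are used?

drive 1: place 26 GB, 38 GB left
drive 1: place 23 GB, 15 GB left
drive 2: place 27 GB, 37 GB left
drive 2: place 21 GB, 16 GB left
drive 3: place 26 GB, 38 GB left
drive 3: place 21 GB, 17 GB left
drive 4: place 21 GB, 43 GB left
drive 4: place 26 GB, 17 GB left
drive 5: place 27 GB, 37 GB left
drive 5: place 26 GB, 11 GB left
drive 6: place 21 GB, 43 GB left
drive 6: place 27 GB, 16 GB left
drive 7: place 22 GB, 42 GB left
drive 7: place 25 GB, 17 GB left
drive 8: place 26 GB, 38 GB left
drive 8: place 21 GB, 17 GB left
Final drives: [26,23] [27,21] [26,21] [21,26] [27,26] [21,27] [22,25] [26,21].

8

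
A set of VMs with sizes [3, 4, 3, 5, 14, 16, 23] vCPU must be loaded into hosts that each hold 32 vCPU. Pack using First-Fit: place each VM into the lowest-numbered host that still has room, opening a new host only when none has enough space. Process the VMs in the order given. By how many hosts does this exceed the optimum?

First-Fit: [3,4,3,5,14] [16] [23] → 3 hosts.
Total size 68 vCPU; any packing needs at least ⌈68/32⌉ = 3 hosts.
So 3 is already optimal.

0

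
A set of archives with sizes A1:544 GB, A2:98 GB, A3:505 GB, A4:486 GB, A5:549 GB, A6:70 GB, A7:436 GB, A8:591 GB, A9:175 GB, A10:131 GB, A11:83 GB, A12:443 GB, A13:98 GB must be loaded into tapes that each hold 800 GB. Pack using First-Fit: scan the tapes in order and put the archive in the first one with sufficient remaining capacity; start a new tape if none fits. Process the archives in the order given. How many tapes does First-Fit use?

A1 (544 GB) → tape 1 (remaining 256 GB)
A2 (98 GB) → tape 1 (remaining 158 GB)
A3 (505 GB) → tape 2 (remaining 295 GB)
A4 (486 GB) → tape 3 (remaining 314 GB)
A5 (549 GB) → tape 4 (remaining 251 GB)
A6 (70 GB) → tape 1 (remaining 88 GB)
A7 (436 GB) → tape 5 (remaining 364 GB)
A8 (591 GB) → tape 6 (remaining 209 GB)
A9 (175 GB) → tape 2 (remaining 120 GB)
A10 (131 GB) → tape 3 (remaining 183 GB)
A11 (83 GB) → tape 1 (remaining 5 GB)
A12 (443 GB) → tape 7 (remaining 357 GB)
A13 (98 GB) → tape 2 (remaining 22 GB)

7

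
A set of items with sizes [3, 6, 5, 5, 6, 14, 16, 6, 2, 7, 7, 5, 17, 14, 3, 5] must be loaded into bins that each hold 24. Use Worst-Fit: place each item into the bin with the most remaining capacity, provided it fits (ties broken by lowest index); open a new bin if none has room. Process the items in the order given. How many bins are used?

6

3 → bin 1 (remaining 21)
6 → bin 1 (remaining 15)
5 → bin 1 (remaining 10)
5 → bin 1 (remaining 5)
6 → bin 2 (remaining 18)
14 → bin 2 (remaining 4)
16 → bin 3 (remaining 8)
6 → bin 3 (remaining 2)
2 → bin 1 (remaining 3)
7 → bin 4 (remaining 17)
7 → bin 4 (remaining 10)
5 → bin 4 (remaining 5)
17 → bin 5 (remaining 7)
14 → bin 6 (remaining 10)
3 → bin 6 (remaining 7)
5 → bin 5 (remaining 2)
Final bins: [3,6,5,5,2] [6,14] [16,6] [7,7,5] [17,5] [14,3].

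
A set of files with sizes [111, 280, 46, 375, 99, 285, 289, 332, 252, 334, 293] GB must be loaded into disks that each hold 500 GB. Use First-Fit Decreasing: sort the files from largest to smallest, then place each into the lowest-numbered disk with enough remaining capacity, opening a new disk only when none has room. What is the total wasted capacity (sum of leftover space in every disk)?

Sorted descending: 375, 334, 332, 293, 289, 285, 280, 252, 111, 99, 46.
375 GB → disk 1 (remaining 125 GB)
334 GB → disk 2 (remaining 166 GB)
332 GB → disk 3 (remaining 168 GB)
293 GB → disk 4 (remaining 207 GB)
289 GB → disk 5 (remaining 211 GB)
285 GB → disk 6 (remaining 215 GB)
280 GB → disk 7 (remaining 220 GB)
252 GB → disk 8 (remaining 248 GB)
111 GB → disk 1 (remaining 14 GB)
99 GB → disk 2 (remaining 67 GB)
46 GB → disk 2 (remaining 21 GB)
8 disks × 500 GB = 4000 GB; used 2696 GB; unused 1304 GB.

1304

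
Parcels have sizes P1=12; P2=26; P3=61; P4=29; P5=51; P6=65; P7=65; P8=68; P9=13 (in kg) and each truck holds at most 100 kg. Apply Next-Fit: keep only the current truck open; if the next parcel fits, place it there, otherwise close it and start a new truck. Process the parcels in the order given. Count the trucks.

Put P1 (12 kg) in truck 1; 88 kg remain.
Put P2 (26 kg) in truck 1; 62 kg remain.
Put P3 (61 kg) in truck 1; 1 kg remain.
Put P4 (29 kg) in truck 2; 71 kg remain.
Put P5 (51 kg) in truck 2; 20 kg remain.
Put P6 (65 kg) in truck 3; 35 kg remain.
Put P7 (65 kg) in truck 4; 35 kg remain.
Put P8 (68 kg) in truck 5; 32 kg remain.
Put P9 (13 kg) in truck 5; 19 kg remain.

5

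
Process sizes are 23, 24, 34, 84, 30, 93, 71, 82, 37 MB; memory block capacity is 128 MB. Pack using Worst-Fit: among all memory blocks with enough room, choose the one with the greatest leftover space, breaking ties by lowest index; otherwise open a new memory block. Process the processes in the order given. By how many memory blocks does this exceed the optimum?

1

Worst-Fit: [23,24,34,30] [84] [93] [71,37] [82] → 5 memory blocks.
Total size 478 MB; any packing needs at least ⌈478/128⌉ = 4 memory blocks.
An optimal packing achieves that bound: [93,34] [84,37] [82,30] [71,24,23] → 4 memory blocks.
Excess: 5 − 4 = 1.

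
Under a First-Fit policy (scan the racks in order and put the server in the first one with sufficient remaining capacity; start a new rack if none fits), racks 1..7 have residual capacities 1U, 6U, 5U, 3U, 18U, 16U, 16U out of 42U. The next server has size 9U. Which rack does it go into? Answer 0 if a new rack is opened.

5

Racks with room: rack 5 (18U), rack 6 (16U), rack 7 (16U).
The first with room is rack 5.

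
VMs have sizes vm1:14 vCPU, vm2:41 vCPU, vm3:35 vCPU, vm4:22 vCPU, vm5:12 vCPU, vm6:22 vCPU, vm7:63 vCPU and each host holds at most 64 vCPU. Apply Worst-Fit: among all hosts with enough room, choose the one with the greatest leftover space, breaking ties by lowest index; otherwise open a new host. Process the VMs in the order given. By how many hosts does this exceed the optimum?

0

Worst-Fit: [14,41] [35,22] [12,22] [63] → 4 hosts.
Total size 209 vCPU; any packing needs at least ⌈209/64⌉ = 4 hosts.
So 4 is already optimal.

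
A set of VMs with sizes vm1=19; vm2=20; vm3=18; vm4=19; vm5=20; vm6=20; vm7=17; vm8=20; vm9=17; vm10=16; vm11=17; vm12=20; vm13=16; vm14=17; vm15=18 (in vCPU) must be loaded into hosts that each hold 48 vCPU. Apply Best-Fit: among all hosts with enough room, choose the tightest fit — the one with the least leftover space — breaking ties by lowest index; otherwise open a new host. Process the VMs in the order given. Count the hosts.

Put vm1 (19 vCPU) in host 1; 29 vCPU remain.
Put vm2 (20 vCPU) in host 1; 9 vCPU remain.
Put vm3 (18 vCPU) in host 2; 30 vCPU remain.
Put vm4 (19 vCPU) in host 2; 11 vCPU remain.
Put vm5 (20 vCPU) in host 3; 28 vCPU remain.
Put vm6 (20 vCPU) in host 3; 8 vCPU remain.
Put vm7 (17 vCPU) in host 4; 31 vCPU remain.
Put vm8 (20 vCPU) in host 4; 11 vCPU remain.
Put vm9 (17 vCPU) in host 5; 31 vCPU remain.
Put vm10 (16 vCPU) in host 5; 15 vCPU remain.
Put vm11 (17 vCPU) in host 6; 31 vCPU remain.
Put vm12 (20 vCPU) in host 6; 11 vCPU remain.
Put vm13 (16 vCPU) in host 7; 32 vCPU remain.
Put vm14 (17 vCPU) in host 7; 15 vCPU remain.
Put vm15 (18 vCPU) in host 8; 30 vCPU remain.
Final hosts: [19,20] [18,19] [20,20] [17,20] [17,16] [17,20] [16,17] [18].

8 hosts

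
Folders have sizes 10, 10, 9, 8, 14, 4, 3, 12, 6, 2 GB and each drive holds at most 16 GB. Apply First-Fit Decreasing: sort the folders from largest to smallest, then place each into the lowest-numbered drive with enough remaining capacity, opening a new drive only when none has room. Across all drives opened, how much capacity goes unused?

Sorted descending: 14, 12, 10, 10, 9, 8, 6, 4, 3, 2.
Put 14 GB in drive 1; 2 GB remain.
Put 12 GB in drive 2; 4 GB remain.
Put 10 GB in drive 3; 6 GB remain.
Put 10 GB in drive 4; 6 GB remain.
Put 9 GB in drive 5; 7 GB remain.
Put 8 GB in drive 6; 8 GB remain.
Put 6 GB in drive 3; 0 GB remain.
Put 4 GB in drive 2; 0 GB remain.
Put 3 GB in drive 4; 3 GB remain.
Put 2 GB in drive 1; 0 GB remain.
6 drives × 16 GB = 96 GB; used 78 GB; unused 18 GB.

18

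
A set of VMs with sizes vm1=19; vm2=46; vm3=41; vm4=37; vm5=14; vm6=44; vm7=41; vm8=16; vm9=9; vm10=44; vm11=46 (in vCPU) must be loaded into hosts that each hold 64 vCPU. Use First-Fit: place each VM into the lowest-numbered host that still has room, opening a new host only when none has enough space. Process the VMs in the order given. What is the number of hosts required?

7

Put vm1 (19 vCPU) in host 1; 45 vCPU remain.
Put vm2 (46 vCPU) in host 2; 18 vCPU remain.
Put vm3 (41 vCPU) in host 1; 4 vCPU remain.
Put vm4 (37 vCPU) in host 3; 27 vCPU remain.
Put vm5 (14 vCPU) in host 2; 4 vCPU remain.
Put vm6 (44 vCPU) in host 4; 20 vCPU remain.
Put vm7 (41 vCPU) in host 5; 23 vCPU remain.
Put vm8 (16 vCPU) in host 3; 11 vCPU remain.
Put vm9 (9 vCPU) in host 3; 2 vCPU remain.
Put vm10 (44 vCPU) in host 6; 20 vCPU remain.
Put vm11 (46 vCPU) in host 7; 18 vCPU remain.
Final hosts: [19,41] [46,14] [37,16,9] [44] [41] [44] [46].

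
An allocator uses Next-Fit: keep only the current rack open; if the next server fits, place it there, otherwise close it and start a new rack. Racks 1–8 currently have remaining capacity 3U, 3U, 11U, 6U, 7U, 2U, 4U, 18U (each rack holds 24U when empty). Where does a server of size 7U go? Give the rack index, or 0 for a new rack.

8

Next-Fit only looks at rack 8, which has 18U free.
7U fits there.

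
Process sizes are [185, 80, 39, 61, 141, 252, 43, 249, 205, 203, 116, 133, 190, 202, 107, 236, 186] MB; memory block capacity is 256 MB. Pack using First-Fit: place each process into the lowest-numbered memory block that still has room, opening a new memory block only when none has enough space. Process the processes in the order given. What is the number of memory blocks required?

Put 185 MB in memory block 1; 71 MB remain.
Put 80 MB in memory block 2; 176 MB remain.
Put 39 MB in memory block 1; 32 MB remain.
Put 61 MB in memory block 2; 115 MB remain.
Put 141 MB in memory block 3; 115 MB remain.
Put 252 MB in memory block 4; 4 MB remain.
Put 43 MB in memory block 2; 72 MB remain.
Put 249 MB in memory block 5; 7 MB remain.
Put 205 MB in memory block 6; 51 MB remain.
Put 203 MB in memory block 7; 53 MB remain.
Put 116 MB in memory block 8; 140 MB remain.
Put 133 MB in memory block 8; 7 MB remain.
Put 190 MB in memory block 9; 66 MB remain.
Put 202 MB in memory block 10; 54 MB remain.
Put 107 MB in memory block 3; 8 MB remain.
Put 236 MB in memory block 11; 20 MB remain.
Put 186 MB in memory block 12; 70 MB remain.
Final memory blocks: [185,39] [80,61,43] [141,107] [252] [249] [205] [203] [116,133] [190] [202] [236] [186].

12 memory blocks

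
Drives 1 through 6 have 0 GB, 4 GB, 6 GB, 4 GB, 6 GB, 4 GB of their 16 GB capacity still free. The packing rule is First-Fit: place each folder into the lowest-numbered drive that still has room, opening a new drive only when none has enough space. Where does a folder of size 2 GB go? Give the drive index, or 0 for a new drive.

2

Drives with room: drive 2 (4 GB), drive 3 (6 GB), drive 4 (4 GB), drive 5 (6 GB), drive 6 (4 GB).
The first with room is drive 2.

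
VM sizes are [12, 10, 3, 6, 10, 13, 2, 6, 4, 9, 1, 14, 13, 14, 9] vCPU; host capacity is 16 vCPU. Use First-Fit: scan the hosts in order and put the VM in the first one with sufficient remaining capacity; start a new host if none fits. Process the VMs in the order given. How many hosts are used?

12 vCPU → host 1 (remaining 4 vCPU)
10 vCPU → host 2 (remaining 6 vCPU)
3 vCPU → host 1 (remaining 1 vCPU)
6 vCPU → host 2 (remaining 0 vCPU)
10 vCPU → host 3 (remaining 6 vCPU)
13 vCPU → host 4 (remaining 3 vCPU)
2 vCPU → host 3 (remaining 4 vCPU)
6 vCPU → host 5 (remaining 10 vCPU)
4 vCPU → host 3 (remaining 0 vCPU)
9 vCPU → host 5 (remaining 1 vCPU)
1 vCPU → host 1 (remaining 0 vCPU)
14 vCPU → host 6 (remaining 2 vCPU)
13 vCPU → host 7 (remaining 3 vCPU)
14 vCPU → host 8 (remaining 2 vCPU)
9 vCPU → host 9 (remaining 7 vCPU)

9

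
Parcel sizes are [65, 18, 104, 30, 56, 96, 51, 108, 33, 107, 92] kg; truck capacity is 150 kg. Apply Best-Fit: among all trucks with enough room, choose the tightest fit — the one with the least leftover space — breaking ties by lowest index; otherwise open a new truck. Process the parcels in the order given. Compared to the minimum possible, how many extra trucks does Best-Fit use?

Best-Fit: [65,18,56] [104,30] [96,51] [108,33] [107] [92] → 6 trucks.
Total size 760 kg; any packing needs at least ⌈760/150⌉ = 6 trucks.
So 6 is already optimal.

0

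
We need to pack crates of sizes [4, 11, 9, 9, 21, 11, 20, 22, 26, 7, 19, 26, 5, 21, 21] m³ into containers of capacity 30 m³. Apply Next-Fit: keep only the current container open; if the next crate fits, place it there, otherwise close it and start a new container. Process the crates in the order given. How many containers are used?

10 containers

4 m³ → container 1 (remaining 26 m³)
11 m³ → container 1 (remaining 15 m³)
9 m³ → container 1 (remaining 6 m³)
9 m³ → container 2 (remaining 21 m³)
21 m³ → container 2 (remaining 0 m³)
11 m³ → container 3 (remaining 19 m³)
20 m³ → container 4 (remaining 10 m³)
22 m³ → container 5 (remaining 8 m³)
26 m³ → container 6 (remaining 4 m³)
7 m³ → container 7 (remaining 23 m³)
19 m³ → container 7 (remaining 4 m³)
26 m³ → container 8 (remaining 4 m³)
5 m³ → container 9 (remaining 25 m³)
21 m³ → container 9 (remaining 4 m³)
21 m³ → container 10 (remaining 9 m³)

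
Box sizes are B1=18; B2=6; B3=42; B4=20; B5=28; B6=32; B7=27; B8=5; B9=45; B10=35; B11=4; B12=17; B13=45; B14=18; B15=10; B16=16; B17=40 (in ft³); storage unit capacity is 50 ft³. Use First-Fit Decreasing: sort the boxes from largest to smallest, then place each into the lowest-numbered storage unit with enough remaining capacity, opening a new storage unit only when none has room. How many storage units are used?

9 storage units

Sorted descending: 45, 45, 42, 40, 35, 32, 28, 27, 20, 18, 18, 17, 16, 10, 6, 5, 4.
45 ft³ → storage unit 1 (remaining 5 ft³)
45 ft³ → storage unit 2 (remaining 5 ft³)
42 ft³ → storage unit 3 (remaining 8 ft³)
40 ft³ → storage unit 4 (remaining 10 ft³)
35 ft³ → storage unit 5 (remaining 15 ft³)
32 ft³ → storage unit 6 (remaining 18 ft³)
28 ft³ → storage unit 7 (remaining 22 ft³)
27 ft³ → storage unit 8 (remaining 23 ft³)
20 ft³ → storage unit 7 (remaining 2 ft³)
18 ft³ → storage unit 6 (remaining 0 ft³)
18 ft³ → storage unit 8 (remaining 5 ft³)
17 ft³ → storage unit 9 (remaining 33 ft³)
16 ft³ → storage unit 9 (remaining 17 ft³)
10 ft³ → storage unit 4 (remaining 0 ft³)
6 ft³ → storage unit 3 (remaining 2 ft³)
5 ft³ → storage unit 1 (remaining 0 ft³)
4 ft³ → storage unit 2 (remaining 1 ft³)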